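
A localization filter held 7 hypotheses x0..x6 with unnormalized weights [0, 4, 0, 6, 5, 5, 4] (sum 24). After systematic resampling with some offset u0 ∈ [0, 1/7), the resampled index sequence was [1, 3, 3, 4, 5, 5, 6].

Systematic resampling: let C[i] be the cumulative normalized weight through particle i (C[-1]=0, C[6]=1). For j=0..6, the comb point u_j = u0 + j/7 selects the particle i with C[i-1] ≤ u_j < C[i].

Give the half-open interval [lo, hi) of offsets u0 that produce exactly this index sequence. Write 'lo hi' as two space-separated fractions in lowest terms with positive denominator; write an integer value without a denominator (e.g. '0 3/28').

C = [0, 1/6, 1/6, 5/12, 5/8, 5/6, 1]
j=0 picked index 1: u0 ∈ [0, 1/6)
j=1 picked index 3: u0 ∈ [1/42, 23/84)
j=2 picked index 3: u0 ∈ [-5/42, 11/84)
j=3 picked index 4: u0 ∈ [-1/84, 11/56)
j=4 picked index 5: u0 ∈ [3/56, 11/42)
j=5 picked index 5: u0 ∈ [-5/56, 5/42)
j=6 picked index 6: u0 ∈ [-1/42, 1/7)
intersection: [3/56, 5/42)

3/56 5/42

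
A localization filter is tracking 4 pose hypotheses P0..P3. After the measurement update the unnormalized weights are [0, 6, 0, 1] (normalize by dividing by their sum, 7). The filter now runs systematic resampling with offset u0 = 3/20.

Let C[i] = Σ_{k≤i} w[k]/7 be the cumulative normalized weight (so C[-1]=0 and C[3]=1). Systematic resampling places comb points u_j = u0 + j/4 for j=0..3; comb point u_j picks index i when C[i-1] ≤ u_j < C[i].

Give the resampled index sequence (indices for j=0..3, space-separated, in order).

C = [0, 6/7, 6/7, 1]
j=0: u_0=3/20 ∈ [0, 6/7) → index 1
j=1: u_1=2/5 ∈ [0, 6/7) → index 1
j=2: u_2=13/20 ∈ [0, 6/7) → index 1
j=3: u_3=9/10 ∈ [6/7, 1) → index 3

1 1 1 3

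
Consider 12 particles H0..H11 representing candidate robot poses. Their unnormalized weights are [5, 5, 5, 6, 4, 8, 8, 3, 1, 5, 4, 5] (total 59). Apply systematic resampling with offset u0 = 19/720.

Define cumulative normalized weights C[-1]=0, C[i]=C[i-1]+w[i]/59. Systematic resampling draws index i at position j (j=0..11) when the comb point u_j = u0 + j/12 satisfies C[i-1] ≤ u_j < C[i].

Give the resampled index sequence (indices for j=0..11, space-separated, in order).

0 1 2 3 4 5 5 6 6 9 10 11

C = [5/59, 10/59, 15/59, 21/59, 25/59, 33/59, 41/59, 44/59, 45/59, 50/59, 54/59, 1]
j=0: u_0=19/720 ∈ [0, 5/59) → index 0
j=1: u_1=79/720 ∈ [5/59, 10/59) → index 1
j=2: u_2=139/720 ∈ [10/59, 15/59) → index 2
j=3: u_3=199/720 ∈ [15/59, 21/59) → index 3
j=4: u_4=259/720 ∈ [21/59, 25/59) → index 4
j=5: u_5=319/720 ∈ [25/59, 33/59) → index 5
j=6: u_6=379/720 ∈ [25/59, 33/59) → index 5
j=7: u_7=439/720 ∈ [33/59, 41/59) → index 6
j=8: u_8=499/720 ∈ [33/59, 41/59) → index 6
j=9: u_9=559/720 ∈ [45/59, 50/59) → index 9
j=10: u_10=619/720 ∈ [50/59, 54/59) → index 10
j=11: u_11=679/720 ∈ [54/59, 1) → index 11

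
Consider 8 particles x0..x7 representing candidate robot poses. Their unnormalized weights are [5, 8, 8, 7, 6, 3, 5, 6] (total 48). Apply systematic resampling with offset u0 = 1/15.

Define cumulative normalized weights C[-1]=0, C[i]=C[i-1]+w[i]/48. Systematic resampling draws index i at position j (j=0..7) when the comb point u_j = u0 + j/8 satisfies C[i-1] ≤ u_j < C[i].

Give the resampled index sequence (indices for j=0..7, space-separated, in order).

0 1 2 3 3 4 6 7

C = [5/48, 13/48, 7/16, 7/12, 17/24, 37/48, 7/8, 1]
j=0: u_0=1/15 ∈ [0, 5/48) → index 0
j=1: u_1=23/120 ∈ [5/48, 13/48) → index 1
j=2: u_2=19/60 ∈ [13/48, 7/16) → index 2
j=3: u_3=53/120 ∈ [7/16, 7/12) → index 3
j=4: u_4=17/30 ∈ [7/16, 7/12) → index 3
j=5: u_5=83/120 ∈ [7/12, 17/24) → index 4
j=6: u_6=49/60 ∈ [37/48, 7/8) → index 6
j=7: u_7=113/120 ∈ [7/8, 1) → index 7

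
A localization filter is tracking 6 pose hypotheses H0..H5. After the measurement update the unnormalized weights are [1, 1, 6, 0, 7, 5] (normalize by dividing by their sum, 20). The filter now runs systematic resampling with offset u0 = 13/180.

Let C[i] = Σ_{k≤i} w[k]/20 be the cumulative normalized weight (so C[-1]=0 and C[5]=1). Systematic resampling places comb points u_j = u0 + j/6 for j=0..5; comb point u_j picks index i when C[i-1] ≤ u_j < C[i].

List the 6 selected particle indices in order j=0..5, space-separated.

1 2 4 4 4 5

C = [1/20, 1/10, 2/5, 2/5, 3/4, 1]
j=0: u_0=13/180 ∈ [1/20, 1/10) → index 1
j=1: u_1=43/180 ∈ [1/10, 2/5) → index 2
j=2: u_2=73/180 ∈ [2/5, 3/4) → index 4
j=3: u_3=103/180 ∈ [2/5, 3/4) → index 4
j=4: u_4=133/180 ∈ [2/5, 3/4) → index 4
j=5: u_5=163/180 ∈ [3/4, 1) → index 5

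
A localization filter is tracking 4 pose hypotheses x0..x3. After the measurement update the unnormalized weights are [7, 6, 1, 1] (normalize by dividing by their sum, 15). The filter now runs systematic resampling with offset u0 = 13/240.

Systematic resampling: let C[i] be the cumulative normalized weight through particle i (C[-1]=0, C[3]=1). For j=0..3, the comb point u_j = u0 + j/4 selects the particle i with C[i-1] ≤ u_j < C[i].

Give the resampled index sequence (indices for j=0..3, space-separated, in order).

C = [7/15, 13/15, 14/15, 1]
j=0: u_0=13/240 ∈ [0, 7/15) → index 0
j=1: u_1=73/240 ∈ [0, 7/15) → index 0
j=2: u_2=133/240 ∈ [7/15, 13/15) → index 1
j=3: u_3=193/240 ∈ [7/15, 13/15) → index 1

0 0 1 1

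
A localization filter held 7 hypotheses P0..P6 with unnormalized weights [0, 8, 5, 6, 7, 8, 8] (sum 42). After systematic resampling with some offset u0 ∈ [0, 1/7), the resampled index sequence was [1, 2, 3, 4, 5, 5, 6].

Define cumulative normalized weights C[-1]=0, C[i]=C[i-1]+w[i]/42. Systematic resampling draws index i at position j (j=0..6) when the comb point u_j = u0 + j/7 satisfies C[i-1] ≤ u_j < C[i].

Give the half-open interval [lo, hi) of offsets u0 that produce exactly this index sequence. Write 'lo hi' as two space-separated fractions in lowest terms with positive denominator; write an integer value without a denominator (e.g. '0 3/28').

C = [0, 4/21, 13/42, 19/42, 13/21, 17/21, 1]
j=0 picked index 1: u0 ∈ [0, 4/21)
j=1 picked index 2: u0 ∈ [1/21, 1/6)
j=2 picked index 3: u0 ∈ [1/42, 1/6)
j=3 picked index 4: u0 ∈ [1/42, 4/21)
j=4 picked index 5: u0 ∈ [1/21, 5/21)
j=5 picked index 5: u0 ∈ [-2/21, 2/21)
j=6 picked index 6: u0 ∈ [-1/21, 1/7)
intersection: [1/21, 2/21)

1/21 2/21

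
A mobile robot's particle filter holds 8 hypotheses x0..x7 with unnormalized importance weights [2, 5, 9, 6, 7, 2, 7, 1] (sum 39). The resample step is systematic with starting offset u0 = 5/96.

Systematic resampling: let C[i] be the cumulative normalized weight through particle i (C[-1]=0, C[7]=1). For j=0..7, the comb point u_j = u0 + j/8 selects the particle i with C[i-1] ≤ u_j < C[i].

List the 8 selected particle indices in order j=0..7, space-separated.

1 1 2 3 3 4 6 6

C = [2/39, 7/39, 16/39, 22/39, 29/39, 31/39, 38/39, 1]
j=0: u_0=5/96 ∈ [2/39, 7/39) → index 1
j=1: u_1=17/96 ∈ [2/39, 7/39) → index 1
j=2: u_2=29/96 ∈ [7/39, 16/39) → index 2
j=3: u_3=41/96 ∈ [16/39, 22/39) → index 3
j=4: u_4=53/96 ∈ [16/39, 22/39) → index 3
j=5: u_5=65/96 ∈ [22/39, 29/39) → index 4
j=6: u_6=77/96 ∈ [31/39, 38/39) → index 6
j=7: u_7=89/96 ∈ [31/39, 38/39) → index 6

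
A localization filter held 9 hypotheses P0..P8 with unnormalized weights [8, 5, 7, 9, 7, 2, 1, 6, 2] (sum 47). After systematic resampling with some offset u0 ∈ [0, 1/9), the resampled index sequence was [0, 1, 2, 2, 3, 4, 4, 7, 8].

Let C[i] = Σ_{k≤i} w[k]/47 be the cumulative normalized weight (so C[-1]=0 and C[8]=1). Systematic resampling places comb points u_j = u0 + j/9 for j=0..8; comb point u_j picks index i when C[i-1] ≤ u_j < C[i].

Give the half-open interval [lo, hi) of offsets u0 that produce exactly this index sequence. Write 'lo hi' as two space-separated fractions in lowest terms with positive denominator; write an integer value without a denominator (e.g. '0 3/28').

29/423 13/141

C = [8/47, 13/47, 20/47, 29/47, 36/47, 38/47, 39/47, 45/47, 1]
j=0 picked index 0: u0 ∈ [0, 8/47)
j=1 picked index 1: u0 ∈ [25/423, 70/423)
j=2 picked index 2: u0 ∈ [23/423, 86/423)
j=3 picked index 2: u0 ∈ [-8/141, 13/141)
j=4 picked index 3: u0 ∈ [-8/423, 73/423)
j=5 picked index 4: u0 ∈ [26/423, 89/423)
j=6 picked index 4: u0 ∈ [-7/141, 14/141)
j=7 picked index 7: u0 ∈ [22/423, 76/423)
j=8 picked index 8: u0 ∈ [29/423, 1/9)
intersection: [29/423, 13/141)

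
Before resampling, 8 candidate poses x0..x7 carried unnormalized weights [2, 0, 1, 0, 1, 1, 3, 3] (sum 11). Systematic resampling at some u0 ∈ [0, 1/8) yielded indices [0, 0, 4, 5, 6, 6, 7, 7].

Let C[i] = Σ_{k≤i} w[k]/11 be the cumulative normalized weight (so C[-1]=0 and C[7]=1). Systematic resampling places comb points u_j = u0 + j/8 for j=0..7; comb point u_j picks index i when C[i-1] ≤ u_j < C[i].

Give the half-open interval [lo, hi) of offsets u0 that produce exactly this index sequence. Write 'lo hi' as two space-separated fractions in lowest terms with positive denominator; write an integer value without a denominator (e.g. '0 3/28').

C = [2/11, 2/11, 3/11, 3/11, 4/11, 5/11, 8/11, 1]
j=0 picked index 0: u0 ∈ [0, 2/11)
j=1 picked index 0: u0 ∈ [-1/8, 5/88)
j=2 picked index 4: u0 ∈ [1/44, 5/44)
j=3 picked index 5: u0 ∈ [-1/88, 7/88)
j=4 picked index 6: u0 ∈ [-1/22, 5/22)
j=5 picked index 6: u0 ∈ [-15/88, 9/88)
j=6 picked index 7: u0 ∈ [-1/44, 1/4)
j=7 picked index 7: u0 ∈ [-13/88, 1/8)
intersection: [1/44, 5/88)

1/44 5/88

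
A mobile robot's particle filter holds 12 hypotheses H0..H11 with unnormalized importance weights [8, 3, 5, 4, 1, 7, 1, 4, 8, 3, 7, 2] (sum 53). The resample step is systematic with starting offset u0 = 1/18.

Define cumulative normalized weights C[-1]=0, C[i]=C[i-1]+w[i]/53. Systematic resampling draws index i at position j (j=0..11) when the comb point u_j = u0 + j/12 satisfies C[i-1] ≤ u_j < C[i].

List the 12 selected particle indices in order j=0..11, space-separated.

C = [8/53, 11/53, 16/53, 20/53, 21/53, 28/53, 29/53, 33/53, 41/53, 44/53, 51/53, 1]
j=0: u_0=1/18 ∈ [0, 8/53) → index 0
j=1: u_1=5/36 ∈ [0, 8/53) → index 0
j=2: u_2=2/9 ∈ [11/53, 16/53) → index 2
j=3: u_3=11/36 ∈ [16/53, 20/53) → index 3
j=4: u_4=7/18 ∈ [20/53, 21/53) → index 4
j=5: u_5=17/36 ∈ [21/53, 28/53) → index 5
j=6: u_6=5/9 ∈ [29/53, 33/53) → index 7
j=7: u_7=23/36 ∈ [33/53, 41/53) → index 8
j=8: u_8=13/18 ∈ [33/53, 41/53) → index 8
j=9: u_9=29/36 ∈ [41/53, 44/53) → index 9
j=10: u_10=8/9 ∈ [44/53, 51/53) → index 10
j=11: u_11=35/36 ∈ [51/53, 1) → index 11

0 0 2 3 4 5 7 8 8 9 10 11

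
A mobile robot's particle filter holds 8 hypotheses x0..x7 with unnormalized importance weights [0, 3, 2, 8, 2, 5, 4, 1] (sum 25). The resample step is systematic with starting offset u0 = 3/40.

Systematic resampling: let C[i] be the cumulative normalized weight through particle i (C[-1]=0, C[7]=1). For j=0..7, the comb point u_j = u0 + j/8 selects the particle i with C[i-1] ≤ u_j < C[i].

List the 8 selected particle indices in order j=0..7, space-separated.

1 3 3 3 4 5 6 6

C = [0, 3/25, 1/5, 13/25, 3/5, 4/5, 24/25, 1]
j=0: u_0=3/40 ∈ [0, 3/25) → index 1
j=1: u_1=1/5 ∈ [1/5, 13/25) → index 3
j=2: u_2=13/40 ∈ [1/5, 13/25) → index 3
j=3: u_3=9/20 ∈ [1/5, 13/25) → index 3
j=4: u_4=23/40 ∈ [13/25, 3/5) → index 4
j=5: u_5=7/10 ∈ [3/5, 4/5) → index 5
j=6: u_6=33/40 ∈ [4/5, 24/25) → index 6
j=7: u_7=19/20 ∈ [4/5, 24/25) → index 6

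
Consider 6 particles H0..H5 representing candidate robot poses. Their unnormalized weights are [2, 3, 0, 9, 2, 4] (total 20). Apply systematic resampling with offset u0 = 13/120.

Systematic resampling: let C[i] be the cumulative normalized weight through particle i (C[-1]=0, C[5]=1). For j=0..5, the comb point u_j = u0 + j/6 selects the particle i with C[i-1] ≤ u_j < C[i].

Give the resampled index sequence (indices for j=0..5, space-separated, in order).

1 3 3 3 4 5

C = [1/10, 1/4, 1/4, 7/10, 4/5, 1]
j=0: u_0=13/120 ∈ [1/10, 1/4) → index 1
j=1: u_1=11/40 ∈ [1/4, 7/10) → index 3
j=2: u_2=53/120 ∈ [1/4, 7/10) → index 3
j=3: u_3=73/120 ∈ [1/4, 7/10) → index 3
j=4: u_4=31/40 ∈ [7/10, 4/5) → index 4
j=5: u_5=113/120 ∈ [4/5, 1) → index 5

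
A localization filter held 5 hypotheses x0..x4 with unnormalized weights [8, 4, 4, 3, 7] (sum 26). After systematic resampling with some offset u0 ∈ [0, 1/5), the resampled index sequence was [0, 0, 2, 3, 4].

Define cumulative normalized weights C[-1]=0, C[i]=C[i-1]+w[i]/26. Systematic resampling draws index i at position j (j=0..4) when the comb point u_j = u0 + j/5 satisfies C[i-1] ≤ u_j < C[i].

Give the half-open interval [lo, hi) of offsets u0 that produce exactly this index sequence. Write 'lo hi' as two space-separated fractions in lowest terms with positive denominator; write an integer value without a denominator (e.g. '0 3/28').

4/65 7/65

C = [4/13, 6/13, 8/13, 19/26, 1]
j=0 picked index 0: u0 ∈ [0, 4/13)
j=1 picked index 0: u0 ∈ [-1/5, 7/65)
j=2 picked index 2: u0 ∈ [4/65, 14/65)
j=3 picked index 3: u0 ∈ [1/65, 17/130)
j=4 picked index 4: u0 ∈ [-9/130, 1/5)
intersection: [4/65, 7/65)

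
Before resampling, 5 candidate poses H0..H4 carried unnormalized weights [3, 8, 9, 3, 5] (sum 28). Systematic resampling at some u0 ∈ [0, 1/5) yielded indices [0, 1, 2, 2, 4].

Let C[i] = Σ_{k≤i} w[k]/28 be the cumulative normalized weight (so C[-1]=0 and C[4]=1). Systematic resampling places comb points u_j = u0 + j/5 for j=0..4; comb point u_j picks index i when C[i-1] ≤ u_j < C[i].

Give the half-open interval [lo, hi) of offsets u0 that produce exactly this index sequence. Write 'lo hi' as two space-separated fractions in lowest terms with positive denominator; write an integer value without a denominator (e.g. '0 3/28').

3/140 3/28

C = [3/28, 11/28, 5/7, 23/28, 1]
j=0 picked index 0: u0 ∈ [0, 3/28)
j=1 picked index 1: u0 ∈ [-13/140, 27/140)
j=2 picked index 2: u0 ∈ [-1/140, 11/35)
j=3 picked index 2: u0 ∈ [-29/140, 4/35)
j=4 picked index 4: u0 ∈ [3/140, 1/5)
intersection: [3/140, 3/28)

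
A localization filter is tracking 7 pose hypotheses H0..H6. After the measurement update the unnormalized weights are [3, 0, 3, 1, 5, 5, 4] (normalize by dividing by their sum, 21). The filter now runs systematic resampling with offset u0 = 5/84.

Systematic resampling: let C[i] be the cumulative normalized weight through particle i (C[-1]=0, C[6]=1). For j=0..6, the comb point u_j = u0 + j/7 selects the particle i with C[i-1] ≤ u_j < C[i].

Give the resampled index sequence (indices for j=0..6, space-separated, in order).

C = [1/7, 1/7, 2/7, 1/3, 4/7, 17/21, 1]
j=0: u_0=5/84 ∈ [0, 1/7) → index 0
j=1: u_1=17/84 ∈ [1/7, 2/7) → index 2
j=2: u_2=29/84 ∈ [1/3, 4/7) → index 4
j=3: u_3=41/84 ∈ [1/3, 4/7) → index 4
j=4: u_4=53/84 ∈ [4/7, 17/21) → index 5
j=5: u_5=65/84 ∈ [4/7, 17/21) → index 5
j=6: u_6=11/12 ∈ [17/21, 1) → index 6

0 2 4 4 5 5 6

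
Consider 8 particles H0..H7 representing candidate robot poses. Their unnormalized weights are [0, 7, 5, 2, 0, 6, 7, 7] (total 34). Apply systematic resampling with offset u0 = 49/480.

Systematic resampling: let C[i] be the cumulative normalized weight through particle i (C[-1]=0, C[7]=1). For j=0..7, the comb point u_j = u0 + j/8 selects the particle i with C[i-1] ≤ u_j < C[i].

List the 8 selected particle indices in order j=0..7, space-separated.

C = [0, 7/34, 6/17, 7/17, 7/17, 10/17, 27/34, 1]
j=0: u_0=49/480 ∈ [0, 7/34) → index 1
j=1: u_1=109/480 ∈ [7/34, 6/17) → index 2
j=2: u_2=169/480 ∈ [7/34, 6/17) → index 2
j=3: u_3=229/480 ∈ [7/17, 10/17) → index 5
j=4: u_4=289/480 ∈ [10/17, 27/34) → index 6
j=5: u_5=349/480 ∈ [10/17, 27/34) → index 6
j=6: u_6=409/480 ∈ [27/34, 1) → index 7
j=7: u_7=469/480 ∈ [27/34, 1) → index 7

1 2 2 5 6 6 7 7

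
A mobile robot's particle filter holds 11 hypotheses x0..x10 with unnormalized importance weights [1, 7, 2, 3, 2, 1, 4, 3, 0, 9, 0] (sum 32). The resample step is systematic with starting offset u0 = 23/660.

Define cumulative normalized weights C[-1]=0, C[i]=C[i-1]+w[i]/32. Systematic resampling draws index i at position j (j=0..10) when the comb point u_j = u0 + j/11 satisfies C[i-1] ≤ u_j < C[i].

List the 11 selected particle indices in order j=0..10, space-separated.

C = [1/32, 1/4, 5/16, 13/32, 15/32, 1/2, 5/8, 23/32, 23/32, 1, 1]
j=0: u_0=23/660 ∈ [1/32, 1/4) → index 1
j=1: u_1=83/660 ∈ [1/32, 1/4) → index 1
j=2: u_2=13/60 ∈ [1/32, 1/4) → index 1
j=3: u_3=203/660 ∈ [1/4, 5/16) → index 2
j=4: u_4=263/660 ∈ [5/16, 13/32) → index 3
j=5: u_5=323/660 ∈ [15/32, 1/2) → index 5
j=6: u_6=383/660 ∈ [1/2, 5/8) → index 6
j=7: u_7=443/660 ∈ [5/8, 23/32) → index 7
j=8: u_8=503/660 ∈ [23/32, 1) → index 9
j=9: u_9=563/660 ∈ [23/32, 1) → index 9
j=10: u_10=623/660 ∈ [23/32, 1) → index 9

1 1 1 2 3 5 6 7 9 9 9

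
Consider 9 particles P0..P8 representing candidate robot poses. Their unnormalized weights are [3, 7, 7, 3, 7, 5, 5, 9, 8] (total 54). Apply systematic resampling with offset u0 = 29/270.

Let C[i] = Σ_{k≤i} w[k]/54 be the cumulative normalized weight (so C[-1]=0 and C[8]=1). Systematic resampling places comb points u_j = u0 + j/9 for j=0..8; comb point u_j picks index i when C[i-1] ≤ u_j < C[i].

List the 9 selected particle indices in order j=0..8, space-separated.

C = [1/18, 5/27, 17/54, 10/27, 1/2, 16/27, 37/54, 23/27, 1]
j=0: u_0=29/270 ∈ [1/18, 5/27) → index 1
j=1: u_1=59/270 ∈ [5/27, 17/54) → index 2
j=2: u_2=89/270 ∈ [17/54, 10/27) → index 3
j=3: u_3=119/270 ∈ [10/27, 1/2) → index 4
j=4: u_4=149/270 ∈ [1/2, 16/27) → index 5
j=5: u_5=179/270 ∈ [16/27, 37/54) → index 6
j=6: u_6=209/270 ∈ [37/54, 23/27) → index 7
j=7: u_7=239/270 ∈ [23/27, 1) → index 8
j=8: u_8=269/270 ∈ [23/27, 1) → index 8

1 2 3 4 5 6 7 8 8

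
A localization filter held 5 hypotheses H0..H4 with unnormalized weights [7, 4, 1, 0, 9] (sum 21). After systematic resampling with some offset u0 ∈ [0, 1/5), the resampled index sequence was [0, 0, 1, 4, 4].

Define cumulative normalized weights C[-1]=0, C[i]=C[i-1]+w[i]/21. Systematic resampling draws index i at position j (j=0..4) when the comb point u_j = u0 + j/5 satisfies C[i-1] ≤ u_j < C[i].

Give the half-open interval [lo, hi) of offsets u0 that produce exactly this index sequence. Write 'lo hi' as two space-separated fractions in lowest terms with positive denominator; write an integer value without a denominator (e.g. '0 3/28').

0 13/105

C = [1/3, 11/21, 4/7, 4/7, 1]
j=0 picked index 0: u0 ∈ [0, 1/3)
j=1 picked index 0: u0 ∈ [-1/5, 2/15)
j=2 picked index 1: u0 ∈ [-1/15, 13/105)
j=3 picked index 4: u0 ∈ [-1/35, 2/5)
j=4 picked index 4: u0 ∈ [-8/35, 1/5)
intersection: [0, 13/105)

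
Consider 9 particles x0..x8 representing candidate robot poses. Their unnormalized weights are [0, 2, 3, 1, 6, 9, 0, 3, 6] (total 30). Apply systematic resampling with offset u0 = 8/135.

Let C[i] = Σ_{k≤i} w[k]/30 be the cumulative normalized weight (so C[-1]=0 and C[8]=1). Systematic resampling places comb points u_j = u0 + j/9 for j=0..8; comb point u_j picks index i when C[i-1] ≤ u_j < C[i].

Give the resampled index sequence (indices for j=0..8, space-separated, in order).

1 3 4 4 5 5 7 8 8

C = [0, 1/15, 1/6, 1/5, 2/5, 7/10, 7/10, 4/5, 1]
j=0: u_0=8/135 ∈ [0, 1/15) → index 1
j=1: u_1=23/135 ∈ [1/6, 1/5) → index 3
j=2: u_2=38/135 ∈ [1/5, 2/5) → index 4
j=3: u_3=53/135 ∈ [1/5, 2/5) → index 4
j=4: u_4=68/135 ∈ [2/5, 7/10) → index 5
j=5: u_5=83/135 ∈ [2/5, 7/10) → index 5
j=6: u_6=98/135 ∈ [7/10, 4/5) → index 7
j=7: u_7=113/135 ∈ [4/5, 1) → index 8
j=8: u_8=128/135 ∈ [4/5, 1) → index 8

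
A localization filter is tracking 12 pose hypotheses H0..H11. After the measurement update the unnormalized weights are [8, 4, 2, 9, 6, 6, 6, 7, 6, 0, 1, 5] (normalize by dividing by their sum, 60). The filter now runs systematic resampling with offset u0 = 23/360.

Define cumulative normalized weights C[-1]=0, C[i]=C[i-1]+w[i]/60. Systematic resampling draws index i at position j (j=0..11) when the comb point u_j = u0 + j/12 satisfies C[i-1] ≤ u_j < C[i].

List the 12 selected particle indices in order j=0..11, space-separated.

C = [2/15, 1/5, 7/30, 23/60, 29/60, 7/12, 41/60, 4/5, 9/10, 9/10, 11/12, 1]
j=0: u_0=23/360 ∈ [0, 2/15) → index 0
j=1: u_1=53/360 ∈ [2/15, 1/5) → index 1
j=2: u_2=83/360 ∈ [1/5, 7/30) → index 2
j=3: u_3=113/360 ∈ [7/30, 23/60) → index 3
j=4: u_4=143/360 ∈ [23/60, 29/60) → index 4
j=5: u_5=173/360 ∈ [23/60, 29/60) → index 4
j=6: u_6=203/360 ∈ [29/60, 7/12) → index 5
j=7: u_7=233/360 ∈ [7/12, 41/60) → index 6
j=8: u_8=263/360 ∈ [41/60, 4/5) → index 7
j=9: u_9=293/360 ∈ [4/5, 9/10) → index 8
j=10: u_10=323/360 ∈ [4/5, 9/10) → index 8
j=11: u_11=353/360 ∈ [11/12, 1) → index 11

0 1 2 3 4 4 5 6 7 8 8 11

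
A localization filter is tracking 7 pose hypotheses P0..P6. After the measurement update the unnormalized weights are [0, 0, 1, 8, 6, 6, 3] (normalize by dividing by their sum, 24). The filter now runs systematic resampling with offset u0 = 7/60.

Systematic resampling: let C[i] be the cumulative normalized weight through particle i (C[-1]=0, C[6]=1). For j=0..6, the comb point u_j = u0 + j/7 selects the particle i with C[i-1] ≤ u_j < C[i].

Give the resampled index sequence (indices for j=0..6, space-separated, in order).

C = [0, 0, 1/24, 3/8, 5/8, 7/8, 1]
j=0: u_0=7/60 ∈ [1/24, 3/8) → index 3
j=1: u_1=109/420 ∈ [1/24, 3/8) → index 3
j=2: u_2=169/420 ∈ [3/8, 5/8) → index 4
j=3: u_3=229/420 ∈ [3/8, 5/8) → index 4
j=4: u_4=289/420 ∈ [5/8, 7/8) → index 5
j=5: u_5=349/420 ∈ [5/8, 7/8) → index 5
j=6: u_6=409/420 ∈ [7/8, 1) → index 6

3 3 4 4 5 5 6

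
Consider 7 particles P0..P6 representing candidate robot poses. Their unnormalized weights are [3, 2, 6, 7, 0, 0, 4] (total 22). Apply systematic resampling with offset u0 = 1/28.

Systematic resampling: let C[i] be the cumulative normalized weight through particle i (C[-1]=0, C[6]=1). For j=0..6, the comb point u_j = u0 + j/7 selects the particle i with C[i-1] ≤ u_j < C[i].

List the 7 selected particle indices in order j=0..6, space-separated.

0 1 2 2 3 3 6

C = [3/22, 5/22, 1/2, 9/11, 9/11, 9/11, 1]
j=0: u_0=1/28 ∈ [0, 3/22) → index 0
j=1: u_1=5/28 ∈ [3/22, 5/22) → index 1
j=2: u_2=9/28 ∈ [5/22, 1/2) → index 2
j=3: u_3=13/28 ∈ [5/22, 1/2) → index 2
j=4: u_4=17/28 ∈ [1/2, 9/11) → index 3
j=5: u_5=3/4 ∈ [1/2, 9/11) → index 3
j=6: u_6=25/28 ∈ [9/11, 1) → index 6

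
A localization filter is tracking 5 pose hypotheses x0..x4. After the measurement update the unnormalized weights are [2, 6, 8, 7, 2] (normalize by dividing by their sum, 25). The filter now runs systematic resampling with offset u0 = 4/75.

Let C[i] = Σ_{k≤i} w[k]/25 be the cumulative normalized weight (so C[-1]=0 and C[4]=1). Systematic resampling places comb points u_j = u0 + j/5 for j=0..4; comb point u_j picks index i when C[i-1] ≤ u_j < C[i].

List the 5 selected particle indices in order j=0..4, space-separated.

C = [2/25, 8/25, 16/25, 23/25, 1]
j=0: u_0=4/75 ∈ [0, 2/25) → index 0
j=1: u_1=19/75 ∈ [2/25, 8/25) → index 1
j=2: u_2=34/75 ∈ [8/25, 16/25) → index 2
j=3: u_3=49/75 ∈ [16/25, 23/25) → index 3
j=4: u_4=64/75 ∈ [16/25, 23/25) → index 3

0 1 2 3 3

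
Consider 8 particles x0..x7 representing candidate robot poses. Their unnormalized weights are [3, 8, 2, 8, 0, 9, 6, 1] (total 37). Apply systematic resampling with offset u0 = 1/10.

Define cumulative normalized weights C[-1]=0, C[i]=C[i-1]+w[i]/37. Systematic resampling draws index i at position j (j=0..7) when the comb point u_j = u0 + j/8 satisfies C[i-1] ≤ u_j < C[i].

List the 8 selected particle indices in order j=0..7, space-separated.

1 1 2 3 5 5 6 7

C = [3/37, 11/37, 13/37, 21/37, 21/37, 30/37, 36/37, 1]
j=0: u_0=1/10 ∈ [3/37, 11/37) → index 1
j=1: u_1=9/40 ∈ [3/37, 11/37) → index 1
j=2: u_2=7/20 ∈ [11/37, 13/37) → index 2
j=3: u_3=19/40 ∈ [13/37, 21/37) → index 3
j=4: u_4=3/5 ∈ [21/37, 30/37) → index 5
j=5: u_5=29/40 ∈ [21/37, 30/37) → index 5
j=6: u_6=17/20 ∈ [30/37, 36/37) → index 6
j=7: u_7=39/40 ∈ [36/37, 1) → index 7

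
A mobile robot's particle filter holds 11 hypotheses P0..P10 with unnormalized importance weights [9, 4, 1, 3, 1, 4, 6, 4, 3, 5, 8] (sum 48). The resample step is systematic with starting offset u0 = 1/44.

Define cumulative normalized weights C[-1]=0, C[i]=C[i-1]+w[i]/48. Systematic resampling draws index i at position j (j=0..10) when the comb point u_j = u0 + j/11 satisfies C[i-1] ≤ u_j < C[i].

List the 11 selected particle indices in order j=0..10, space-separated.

C = [3/16, 13/48, 7/24, 17/48, 3/8, 11/24, 7/12, 2/3, 35/48, 5/6, 1]
j=0: u_0=1/44 ∈ [0, 3/16) → index 0
j=1: u_1=5/44 ∈ [0, 3/16) → index 0
j=2: u_2=9/44 ∈ [3/16, 13/48) → index 1
j=3: u_3=13/44 ∈ [7/24, 17/48) → index 3
j=4: u_4=17/44 ∈ [3/8, 11/24) → index 5
j=5: u_5=21/44 ∈ [11/24, 7/12) → index 6
j=6: u_6=25/44 ∈ [11/24, 7/12) → index 6
j=7: u_7=29/44 ∈ [7/12, 2/3) → index 7
j=8: u_8=3/4 ∈ [35/48, 5/6) → index 9
j=9: u_9=37/44 ∈ [5/6, 1) → index 10
j=10: u_10=41/44 ∈ [5/6, 1) → index 10

0 0 1 3 5 6 6 7 9 10 10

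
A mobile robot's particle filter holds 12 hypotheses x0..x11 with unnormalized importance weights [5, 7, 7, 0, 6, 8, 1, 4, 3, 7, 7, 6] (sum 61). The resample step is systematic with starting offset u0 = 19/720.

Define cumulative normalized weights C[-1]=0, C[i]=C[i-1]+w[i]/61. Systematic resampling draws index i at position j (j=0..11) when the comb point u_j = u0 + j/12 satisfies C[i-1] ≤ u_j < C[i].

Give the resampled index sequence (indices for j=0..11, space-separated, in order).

0 1 1 2 4 5 5 7 9 9 10 11

C = [5/61, 12/61, 19/61, 19/61, 25/61, 33/61, 34/61, 38/61, 41/61, 48/61, 55/61, 1]
j=0: u_0=19/720 ∈ [0, 5/61) → index 0
j=1: u_1=79/720 ∈ [5/61, 12/61) → index 1
j=2: u_2=139/720 ∈ [5/61, 12/61) → index 1
j=3: u_3=199/720 ∈ [12/61, 19/61) → index 2
j=4: u_4=259/720 ∈ [19/61, 25/61) → index 4
j=5: u_5=319/720 ∈ [25/61, 33/61) → index 5
j=6: u_6=379/720 ∈ [25/61, 33/61) → index 5
j=7: u_7=439/720 ∈ [34/61, 38/61) → index 7
j=8: u_8=499/720 ∈ [41/61, 48/61) → index 9
j=9: u_9=559/720 ∈ [41/61, 48/61) → index 9
j=10: u_10=619/720 ∈ [48/61, 55/61) → index 10
j=11: u_11=679/720 ∈ [55/61, 1) → index 11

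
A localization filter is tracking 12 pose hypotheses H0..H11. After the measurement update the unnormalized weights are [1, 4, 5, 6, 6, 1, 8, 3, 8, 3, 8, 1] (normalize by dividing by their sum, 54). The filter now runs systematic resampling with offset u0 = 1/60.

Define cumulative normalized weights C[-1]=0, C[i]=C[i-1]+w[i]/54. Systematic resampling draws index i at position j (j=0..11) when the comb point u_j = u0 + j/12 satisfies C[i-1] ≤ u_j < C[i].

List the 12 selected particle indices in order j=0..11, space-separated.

0 2 2 3 4 6 6 7 8 8 10 10

C = [1/54, 5/54, 5/27, 8/27, 11/27, 23/54, 31/54, 17/27, 7/9, 5/6, 53/54, 1]
j=0: u_0=1/60 ∈ [0, 1/54) → index 0
j=1: u_1=1/10 ∈ [5/54, 5/27) → index 2
j=2: u_2=11/60 ∈ [5/54, 5/27) → index 2
j=3: u_3=4/15 ∈ [5/27, 8/27) → index 3
j=4: u_4=7/20 ∈ [8/27, 11/27) → index 4
j=5: u_5=13/30 ∈ [23/54, 31/54) → index 6
j=6: u_6=31/60 ∈ [23/54, 31/54) → index 6
j=7: u_7=3/5 ∈ [31/54, 17/27) → index 7
j=8: u_8=41/60 ∈ [17/27, 7/9) → index 8
j=9: u_9=23/30 ∈ [17/27, 7/9) → index 8
j=10: u_10=17/20 ∈ [5/6, 53/54) → index 10
j=11: u_11=14/15 ∈ [5/6, 53/54) → index 10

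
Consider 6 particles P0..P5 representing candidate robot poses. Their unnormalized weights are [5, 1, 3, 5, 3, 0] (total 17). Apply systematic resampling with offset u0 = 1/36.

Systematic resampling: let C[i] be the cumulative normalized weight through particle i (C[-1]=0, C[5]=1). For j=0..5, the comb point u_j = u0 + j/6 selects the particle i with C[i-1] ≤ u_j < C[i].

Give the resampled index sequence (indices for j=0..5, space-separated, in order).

0 0 2 2 3 4

C = [5/17, 6/17, 9/17, 14/17, 1, 1]
j=0: u_0=1/36 ∈ [0, 5/17) → index 0
j=1: u_1=7/36 ∈ [0, 5/17) → index 0
j=2: u_2=13/36 ∈ [6/17, 9/17) → index 2
j=3: u_3=19/36 ∈ [6/17, 9/17) → index 2
j=4: u_4=25/36 ∈ [9/17, 14/17) → index 3
j=5: u_5=31/36 ∈ [14/17, 1) → index 4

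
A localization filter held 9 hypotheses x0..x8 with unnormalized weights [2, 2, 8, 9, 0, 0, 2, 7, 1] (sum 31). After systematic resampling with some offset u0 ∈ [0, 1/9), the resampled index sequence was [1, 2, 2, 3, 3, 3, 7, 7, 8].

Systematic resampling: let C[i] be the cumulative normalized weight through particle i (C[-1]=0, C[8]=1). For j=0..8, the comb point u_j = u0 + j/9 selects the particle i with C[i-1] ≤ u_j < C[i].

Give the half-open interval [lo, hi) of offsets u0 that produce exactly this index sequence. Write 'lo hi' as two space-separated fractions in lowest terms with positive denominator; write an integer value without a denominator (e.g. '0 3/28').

22/279 1/9

C = [2/31, 4/31, 12/31, 21/31, 21/31, 21/31, 23/31, 30/31, 1]
j=0 picked index 1: u0 ∈ [2/31, 4/31)
j=1 picked index 2: u0 ∈ [5/279, 77/279)
j=2 picked index 2: u0 ∈ [-26/279, 46/279)
j=3 picked index 3: u0 ∈ [5/93, 32/93)
j=4 picked index 3: u0 ∈ [-16/279, 65/279)
j=5 picked index 3: u0 ∈ [-47/279, 34/279)
j=6 picked index 7: u0 ∈ [7/93, 28/93)
j=7 picked index 7: u0 ∈ [-10/279, 53/279)
j=8 picked index 8: u0 ∈ [22/279, 1/9)
intersection: [22/279, 1/9)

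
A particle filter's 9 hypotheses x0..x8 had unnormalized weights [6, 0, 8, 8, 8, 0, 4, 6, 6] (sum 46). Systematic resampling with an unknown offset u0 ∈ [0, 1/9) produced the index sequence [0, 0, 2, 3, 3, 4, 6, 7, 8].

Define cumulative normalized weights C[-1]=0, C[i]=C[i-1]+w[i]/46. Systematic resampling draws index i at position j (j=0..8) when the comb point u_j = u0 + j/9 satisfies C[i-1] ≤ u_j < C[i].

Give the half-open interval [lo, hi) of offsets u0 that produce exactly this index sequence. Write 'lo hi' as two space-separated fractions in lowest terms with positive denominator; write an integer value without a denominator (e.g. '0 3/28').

0 4/207

C = [3/23, 3/23, 7/23, 11/23, 15/23, 15/23, 17/23, 20/23, 1]
j=0 picked index 0: u0 ∈ [0, 3/23)
j=1 picked index 0: u0 ∈ [-1/9, 4/207)
j=2 picked index 2: u0 ∈ [-19/207, 17/207)
j=3 picked index 3: u0 ∈ [-2/69, 10/69)
j=4 picked index 3: u0 ∈ [-29/207, 7/207)
j=5 picked index 4: u0 ∈ [-16/207, 20/207)
j=6 picked index 6: u0 ∈ [-1/69, 5/69)
j=7 picked index 7: u0 ∈ [-8/207, 19/207)
j=8 picked index 8: u0 ∈ [-4/207, 1/9)
intersection: [0, 4/207)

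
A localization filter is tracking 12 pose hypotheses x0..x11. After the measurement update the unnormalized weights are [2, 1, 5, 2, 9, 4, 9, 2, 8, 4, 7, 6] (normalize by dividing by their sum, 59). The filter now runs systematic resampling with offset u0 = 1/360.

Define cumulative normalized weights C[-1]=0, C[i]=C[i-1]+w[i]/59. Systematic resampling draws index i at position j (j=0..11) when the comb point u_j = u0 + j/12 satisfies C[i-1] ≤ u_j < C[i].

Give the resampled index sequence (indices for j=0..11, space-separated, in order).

C = [2/59, 3/59, 8/59, 10/59, 19/59, 23/59, 32/59, 34/59, 42/59, 46/59, 53/59, 1]
j=0: u_0=1/360 ∈ [0, 2/59) → index 0
j=1: u_1=31/360 ∈ [3/59, 8/59) → index 2
j=2: u_2=61/360 ∈ [8/59, 10/59) → index 3
j=3: u_3=91/360 ∈ [10/59, 19/59) → index 4
j=4: u_4=121/360 ∈ [19/59, 23/59) → index 5
j=5: u_5=151/360 ∈ [23/59, 32/59) → index 6
j=6: u_6=181/360 ∈ [23/59, 32/59) → index 6
j=7: u_7=211/360 ∈ [34/59, 42/59) → index 8
j=8: u_8=241/360 ∈ [34/59, 42/59) → index 8
j=9: u_9=271/360 ∈ [42/59, 46/59) → index 9
j=10: u_10=301/360 ∈ [46/59, 53/59) → index 10
j=11: u_11=331/360 ∈ [53/59, 1) → index 11

0 2 3 4 5 6 6 8 8 9 10 11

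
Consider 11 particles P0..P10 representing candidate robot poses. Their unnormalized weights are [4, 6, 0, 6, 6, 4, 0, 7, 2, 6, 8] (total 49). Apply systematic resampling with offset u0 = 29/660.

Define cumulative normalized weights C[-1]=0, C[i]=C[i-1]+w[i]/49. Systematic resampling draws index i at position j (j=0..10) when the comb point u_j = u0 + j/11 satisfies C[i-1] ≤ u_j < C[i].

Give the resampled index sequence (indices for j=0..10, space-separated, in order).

0 1 3 3 4 5 7 8 9 10 10

C = [4/49, 10/49, 10/49, 16/49, 22/49, 26/49, 26/49, 33/49, 5/7, 41/49, 1]
j=0: u_0=29/660 ∈ [0, 4/49) → index 0
j=1: u_1=89/660 ∈ [4/49, 10/49) → index 1
j=2: u_2=149/660 ∈ [10/49, 16/49) → index 3
j=3: u_3=19/60 ∈ [10/49, 16/49) → index 3
j=4: u_4=269/660 ∈ [16/49, 22/49) → index 4
j=5: u_5=329/660 ∈ [22/49, 26/49) → index 5
j=6: u_6=389/660 ∈ [26/49, 33/49) → index 7
j=7: u_7=449/660 ∈ [33/49, 5/7) → index 8
j=8: u_8=509/660 ∈ [5/7, 41/49) → index 9
j=9: u_9=569/660 ∈ [41/49, 1) → index 10
j=10: u_10=629/660 ∈ [41/49, 1) → index 10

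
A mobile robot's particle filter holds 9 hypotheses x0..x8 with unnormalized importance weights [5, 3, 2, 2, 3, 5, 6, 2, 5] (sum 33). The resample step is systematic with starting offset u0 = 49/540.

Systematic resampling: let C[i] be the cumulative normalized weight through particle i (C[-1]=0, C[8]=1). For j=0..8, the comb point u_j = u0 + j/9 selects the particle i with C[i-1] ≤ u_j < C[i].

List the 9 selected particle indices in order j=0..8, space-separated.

0 1 3 4 5 6 6 8 8

C = [5/33, 8/33, 10/33, 4/11, 5/11, 20/33, 26/33, 28/33, 1]
j=0: u_0=49/540 ∈ [0, 5/33) → index 0
j=1: u_1=109/540 ∈ [5/33, 8/33) → index 1
j=2: u_2=169/540 ∈ [10/33, 4/11) → index 3
j=3: u_3=229/540 ∈ [4/11, 5/11) → index 4
j=4: u_4=289/540 ∈ [5/11, 20/33) → index 5
j=5: u_5=349/540 ∈ [20/33, 26/33) → index 6
j=6: u_6=409/540 ∈ [20/33, 26/33) → index 6
j=7: u_7=469/540 ∈ [28/33, 1) → index 8
j=8: u_8=529/540 ∈ [28/33, 1) → index 8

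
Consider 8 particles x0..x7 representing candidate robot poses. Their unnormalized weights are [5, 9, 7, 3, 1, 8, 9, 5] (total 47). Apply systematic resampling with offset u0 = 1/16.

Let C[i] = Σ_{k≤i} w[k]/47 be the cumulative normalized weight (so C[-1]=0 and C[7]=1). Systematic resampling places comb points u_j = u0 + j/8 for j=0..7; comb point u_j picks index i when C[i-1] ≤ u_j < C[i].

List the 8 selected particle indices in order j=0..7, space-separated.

0 1 2 2 5 5 6 7

C = [5/47, 14/47, 21/47, 24/47, 25/47, 33/47, 42/47, 1]
j=0: u_0=1/16 ∈ [0, 5/47) → index 0
j=1: u_1=3/16 ∈ [5/47, 14/47) → index 1
j=2: u_2=5/16 ∈ [14/47, 21/47) → index 2
j=3: u_3=7/16 ∈ [14/47, 21/47) → index 2
j=4: u_4=9/16 ∈ [25/47, 33/47) → index 5
j=5: u_5=11/16 ∈ [25/47, 33/47) → index 5
j=6: u_6=13/16 ∈ [33/47, 42/47) → index 6
j=7: u_7=15/16 ∈ [42/47, 1) → index 7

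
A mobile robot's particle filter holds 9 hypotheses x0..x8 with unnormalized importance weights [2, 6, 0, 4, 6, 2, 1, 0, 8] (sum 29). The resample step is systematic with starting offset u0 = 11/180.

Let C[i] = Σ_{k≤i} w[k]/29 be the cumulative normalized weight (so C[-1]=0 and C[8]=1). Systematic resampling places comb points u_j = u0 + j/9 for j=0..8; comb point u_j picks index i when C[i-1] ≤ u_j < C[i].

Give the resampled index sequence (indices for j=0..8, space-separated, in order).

0 1 3 3 4 4 8 8 8

C = [2/29, 8/29, 8/29, 12/29, 18/29, 20/29, 21/29, 21/29, 1]
j=0: u_0=11/180 ∈ [0, 2/29) → index 0
j=1: u_1=31/180 ∈ [2/29, 8/29) → index 1
j=2: u_2=17/60 ∈ [8/29, 12/29) → index 3
j=3: u_3=71/180 ∈ [8/29, 12/29) → index 3
j=4: u_4=91/180 ∈ [12/29, 18/29) → index 4
j=5: u_5=37/60 ∈ [12/29, 18/29) → index 4
j=6: u_6=131/180 ∈ [21/29, 1) → index 8
j=7: u_7=151/180 ∈ [21/29, 1) → index 8
j=8: u_8=19/20 ∈ [21/29, 1) → index 8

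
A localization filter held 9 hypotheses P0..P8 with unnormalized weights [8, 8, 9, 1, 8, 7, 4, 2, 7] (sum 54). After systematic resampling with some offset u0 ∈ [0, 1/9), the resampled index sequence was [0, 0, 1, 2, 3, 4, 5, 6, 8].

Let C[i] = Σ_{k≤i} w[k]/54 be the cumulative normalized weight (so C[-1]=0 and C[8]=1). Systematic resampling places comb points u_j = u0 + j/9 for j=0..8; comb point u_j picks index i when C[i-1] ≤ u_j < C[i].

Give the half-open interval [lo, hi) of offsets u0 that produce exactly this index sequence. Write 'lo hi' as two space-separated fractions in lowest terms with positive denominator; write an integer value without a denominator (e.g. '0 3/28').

1/54 1/27

C = [4/27, 8/27, 25/54, 13/27, 17/27, 41/54, 5/6, 47/54, 1]
j=0 picked index 0: u0 ∈ [0, 4/27)
j=1 picked index 0: u0 ∈ [-1/9, 1/27)
j=2 picked index 1: u0 ∈ [-2/27, 2/27)
j=3 picked index 2: u0 ∈ [-1/27, 7/54)
j=4 picked index 3: u0 ∈ [1/54, 1/27)
j=5 picked index 4: u0 ∈ [-2/27, 2/27)
j=6 picked index 5: u0 ∈ [-1/27, 5/54)
j=7 picked index 6: u0 ∈ [-1/54, 1/18)
j=8 picked index 8: u0 ∈ [-1/54, 1/9)
intersection: [1/54, 1/27)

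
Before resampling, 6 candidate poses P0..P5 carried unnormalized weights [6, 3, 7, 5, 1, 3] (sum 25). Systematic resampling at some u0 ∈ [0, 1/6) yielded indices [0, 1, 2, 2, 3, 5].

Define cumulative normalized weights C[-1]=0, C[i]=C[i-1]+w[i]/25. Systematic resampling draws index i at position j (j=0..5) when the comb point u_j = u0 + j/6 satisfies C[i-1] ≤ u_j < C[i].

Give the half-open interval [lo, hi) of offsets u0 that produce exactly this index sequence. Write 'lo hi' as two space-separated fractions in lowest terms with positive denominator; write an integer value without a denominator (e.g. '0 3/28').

C = [6/25, 9/25, 16/25, 21/25, 22/25, 1]
j=0 picked index 0: u0 ∈ [0, 6/25)
j=1 picked index 1: u0 ∈ [11/150, 29/150)
j=2 picked index 2: u0 ∈ [2/75, 23/75)
j=3 picked index 2: u0 ∈ [-7/50, 7/50)
j=4 picked index 3: u0 ∈ [-2/75, 13/75)
j=5 picked index 5: u0 ∈ [7/150, 1/6)
intersection: [11/150, 7/50)

11/150 7/50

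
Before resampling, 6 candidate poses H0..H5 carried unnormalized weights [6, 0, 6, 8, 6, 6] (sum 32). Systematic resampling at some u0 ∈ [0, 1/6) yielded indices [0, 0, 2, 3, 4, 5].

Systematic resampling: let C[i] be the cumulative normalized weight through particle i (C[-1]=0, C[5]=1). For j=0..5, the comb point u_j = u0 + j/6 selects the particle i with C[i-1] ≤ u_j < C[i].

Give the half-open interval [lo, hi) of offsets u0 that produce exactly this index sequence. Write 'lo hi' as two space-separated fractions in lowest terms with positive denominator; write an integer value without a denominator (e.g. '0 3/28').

0 1/48

C = [3/16, 3/16, 3/8, 5/8, 13/16, 1]
j=0 picked index 0: u0 ∈ [0, 3/16)
j=1 picked index 0: u0 ∈ [-1/6, 1/48)
j=2 picked index 2: u0 ∈ [-7/48, 1/24)
j=3 picked index 3: u0 ∈ [-1/8, 1/8)
j=4 picked index 4: u0 ∈ [-1/24, 7/48)
j=5 picked index 5: u0 ∈ [-1/48, 1/6)
intersection: [0, 1/48)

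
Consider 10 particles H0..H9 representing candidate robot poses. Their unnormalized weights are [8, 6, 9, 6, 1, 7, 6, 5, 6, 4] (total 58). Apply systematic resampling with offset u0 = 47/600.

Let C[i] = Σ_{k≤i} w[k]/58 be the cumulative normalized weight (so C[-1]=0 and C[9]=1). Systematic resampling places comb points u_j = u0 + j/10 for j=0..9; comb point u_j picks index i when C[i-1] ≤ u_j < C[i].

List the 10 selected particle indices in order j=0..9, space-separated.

0 1 2 2 3 5 6 7 8 9

C = [4/29, 7/29, 23/58, 1/2, 15/29, 37/58, 43/58, 24/29, 27/29, 1]
j=0: u_0=47/600 ∈ [0, 4/29) → index 0
j=1: u_1=107/600 ∈ [4/29, 7/29) → index 1
j=2: u_2=167/600 ∈ [7/29, 23/58) → index 2
j=3: u_3=227/600 ∈ [7/29, 23/58) → index 2
j=4: u_4=287/600 ∈ [23/58, 1/2) → index 3
j=5: u_5=347/600 ∈ [15/29, 37/58) → index 5
j=6: u_6=407/600 ∈ [37/58, 43/58) → index 6
j=7: u_7=467/600 ∈ [43/58, 24/29) → index 7
j=8: u_8=527/600 ∈ [24/29, 27/29) → index 8
j=9: u_9=587/600 ∈ [27/29, 1) → index 9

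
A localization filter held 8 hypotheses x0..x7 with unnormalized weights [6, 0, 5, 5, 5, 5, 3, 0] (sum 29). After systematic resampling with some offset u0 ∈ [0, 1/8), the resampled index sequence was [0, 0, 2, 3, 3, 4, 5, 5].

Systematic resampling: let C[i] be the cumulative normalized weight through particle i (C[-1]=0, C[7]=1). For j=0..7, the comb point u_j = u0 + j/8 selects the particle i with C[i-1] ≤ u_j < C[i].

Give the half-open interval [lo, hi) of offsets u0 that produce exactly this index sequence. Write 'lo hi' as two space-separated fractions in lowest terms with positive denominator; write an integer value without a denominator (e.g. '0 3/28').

C = [6/29, 6/29, 11/29, 16/29, 21/29, 26/29, 1, 1]
j=0 picked index 0: u0 ∈ [0, 6/29)
j=1 picked index 0: u0 ∈ [-1/8, 19/232)
j=2 picked index 2: u0 ∈ [-5/116, 15/116)
j=3 picked index 3: u0 ∈ [1/232, 41/232)
j=4 picked index 3: u0 ∈ [-7/58, 3/58)
j=5 picked index 4: u0 ∈ [-17/232, 23/232)
j=6 picked index 5: u0 ∈ [-3/116, 17/116)
j=7 picked index 5: u0 ∈ [-35/232, 5/232)
intersection: [1/232, 5/232)

1/232 5/232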